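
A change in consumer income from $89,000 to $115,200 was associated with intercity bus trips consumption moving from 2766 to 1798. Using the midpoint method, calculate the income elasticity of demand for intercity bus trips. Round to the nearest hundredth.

-1.65

%ΔQ = (1798 − 2766)/[(2766+1798)/2] = -968/2282 ≈ -0.4242.
%ΔI = (115,200 − 89,000)/[(89,000+115,200)/2] = 26200/102100 ≈ 0.2566.
E_I = %ΔQ/%ΔI ≈ -1.65.
E_I < 0: inferior good.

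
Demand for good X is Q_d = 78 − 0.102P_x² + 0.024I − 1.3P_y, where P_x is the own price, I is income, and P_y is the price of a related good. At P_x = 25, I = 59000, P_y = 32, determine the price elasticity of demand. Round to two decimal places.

Substituting, Q_d = 78 − 0.102(25)² + 0.024(59000) − 1.3(32) = 78 − 63.75 + 1416 − 41.6 = 1388.65.
∂Q_d/∂P_x = −2·0.102·P_x = -5.1, so E_p = -5.1·(25/1388.65) ≈ -0.09.
|E_p| < 1: demand is inelastic.

-0.09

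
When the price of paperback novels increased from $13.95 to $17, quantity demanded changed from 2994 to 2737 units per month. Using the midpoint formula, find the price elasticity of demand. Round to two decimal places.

%ΔQ = (2737 − 2994)/[(2994 + 2737)/2] = -257/2865.5 ≈ -0.0897.
%ΔP = (17 − 13.95)/[(13.95 + 17)/2] = 3.05/15.475 ≈ 0.1971.
Arc elasticity E = %ΔQ/%ΔP ≈ -0.0897/0.1971 ≈ -0.46.
|E| < 1: demand is inelastic over this range.

-0.46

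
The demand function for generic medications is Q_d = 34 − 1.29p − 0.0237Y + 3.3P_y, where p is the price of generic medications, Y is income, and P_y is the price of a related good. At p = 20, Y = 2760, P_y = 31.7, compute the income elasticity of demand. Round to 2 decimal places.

-1.38

Evaluating quantity at (p, Y, P_y) gives Q_d = 34 − 1.29(20) − 0.0237(2760) + 3.3(31.7) = 34 − 25.8 − 65.412 + 104.61 = 47.398.
∂Q_d/∂Y = −0.0237, so E_I = -0.0237·(2760/47.398) ≈ -1.38.
E_I < 0: inferior good.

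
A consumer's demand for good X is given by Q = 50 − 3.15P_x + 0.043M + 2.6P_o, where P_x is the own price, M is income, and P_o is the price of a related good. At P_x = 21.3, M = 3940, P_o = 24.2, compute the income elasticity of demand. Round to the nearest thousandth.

Evaluating quantity at (P_x, M, P_o) gives Q = 50 − 3.15(21.3) + 0.043(3940) + 2.6(24.2) = 50 − 67.095 + 169.42 + 62.92 = 215.245.
∂Q/∂M = +0.043, so E_I = 0.043·(3940/215.245) ≈ 0.787.
E_I ∈ (0,1): normal good (necessity).

0.787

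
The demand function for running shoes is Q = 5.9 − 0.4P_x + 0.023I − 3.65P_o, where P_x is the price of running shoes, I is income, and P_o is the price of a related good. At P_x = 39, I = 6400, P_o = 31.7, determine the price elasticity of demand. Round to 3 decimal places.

-0.716

First evaluate Q: 5.9 − 0.4(39) + 0.023(6400) − 3.65(31.7) = 5.9 − 15.6 + 147.2 − 115.705 = 21.795.
∂Q/∂P_x = −0.4, so E_p = (−0.4)·(39/21.795) ≈ -0.716.
|E_p| < 1: demand is inelastic.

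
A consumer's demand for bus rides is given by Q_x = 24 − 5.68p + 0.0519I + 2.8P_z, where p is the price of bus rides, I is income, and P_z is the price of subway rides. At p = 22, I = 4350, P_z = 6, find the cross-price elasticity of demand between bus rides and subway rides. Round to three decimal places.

0.119

First evaluate Q_x: 24 − 5.68(22) + 0.0519(4350) + 2.8(6) = 24 − 124.96 + 225.765 + 16.8 = 141.605.
∂Q_x/∂P_z = +2.8, so E_xy = 2.8·(6/141.605) ≈ 0.119.
E_xy > 0: the goods are substitutes.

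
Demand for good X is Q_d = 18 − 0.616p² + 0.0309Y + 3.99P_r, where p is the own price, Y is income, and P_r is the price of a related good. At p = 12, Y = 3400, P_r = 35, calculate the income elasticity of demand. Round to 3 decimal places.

0.604

First evaluate Q_d: 18 − 0.616(12)² + 0.0309(3400) + 3.99(35) = 18 − 88.704 + 105.06 + 139.65 = 174.006.
∂Q_d/∂Y = +0.0309, so E_I = 0.0309·(3400/174.006) ≈ 0.604.
E_I ∈ (0,1): normal good (necessity).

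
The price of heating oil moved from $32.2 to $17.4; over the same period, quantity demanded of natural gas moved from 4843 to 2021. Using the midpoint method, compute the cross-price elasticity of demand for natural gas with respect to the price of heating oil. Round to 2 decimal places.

1.38

%ΔQ_x = (2021 − 4843)/[(4843+2021)/2] = -2822/3432 ≈ -0.8223.
%ΔP_y = (17.4 − 32.2)/[(32.2+17.4)/2] ≈ -0.5968.
E_xy = -0.8223/-0.5968 ≈ 1.38.
E_xy > 0, so natural gas and heating oil are substitutes.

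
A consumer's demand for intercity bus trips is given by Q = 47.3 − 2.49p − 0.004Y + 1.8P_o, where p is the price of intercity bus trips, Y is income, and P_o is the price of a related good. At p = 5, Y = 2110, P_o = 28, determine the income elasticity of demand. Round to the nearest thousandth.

Q = 47.3 − 2.49(5) − 0.004(2110) + 1.8(28) = 47.3 − 12.45 − 8.44 + 50.4 = 76.81.
∂Q/∂Y = −0.004, so E_I = -0.004·(2110/76.81) ≈ -0.110.
E_I < 0: inferior good.

-0.110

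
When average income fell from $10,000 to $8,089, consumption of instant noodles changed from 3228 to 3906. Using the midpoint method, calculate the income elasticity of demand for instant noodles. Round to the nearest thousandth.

-0.900

%ΔQ = (3906 − 3228)/[(3228+3906)/2] = 678/3567 ≈ 0.1901.
%ΔM = (8,089 − 10,000)/[(10,000+8,089)/2] = -1911/9044.5 ≈ -0.2113.
E_I = %ΔQ/%ΔM ≈ -0.900.
E_I < 0: inferior good.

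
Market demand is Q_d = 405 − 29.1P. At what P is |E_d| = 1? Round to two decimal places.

6.96

For linear demand Q_d = a − bP, E = −bP/(a − bP). |E| = 1 ⇒ bP = a − bP ⇒ P = a/(2b).
P = 405/(2·29.1) ≈ 6.96.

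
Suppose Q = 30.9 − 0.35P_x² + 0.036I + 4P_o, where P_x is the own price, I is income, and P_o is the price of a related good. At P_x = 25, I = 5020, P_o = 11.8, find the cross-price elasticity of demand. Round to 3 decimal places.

First evaluate Q: 30.9 − 0.35(25)² + 0.036(5020) + 4(11.8) = 30.9 − 218.75 + 180.72 + 47.2 = 40.07.
∂Q/∂P_o = +4, so E_xy = 4·(11.8/40.07) ≈ 1.178.
E_xy > 0: the goods are substitutes.

1.178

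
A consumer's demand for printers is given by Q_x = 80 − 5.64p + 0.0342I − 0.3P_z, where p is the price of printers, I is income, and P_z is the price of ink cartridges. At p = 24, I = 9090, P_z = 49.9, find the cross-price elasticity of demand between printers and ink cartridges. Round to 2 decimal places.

-0.06

First evaluate Q_x: 80 − 5.64(24) + 0.0342(9090) − 0.3(49.9) = 80 − 135.36 + 310.878 − 14.97 = 240.548.
∂Q_x/∂P_z = −0.3, so E_xy = -0.3·(49.9/240.548) ≈ -0.06.
E_xy < 0: the goods are complements.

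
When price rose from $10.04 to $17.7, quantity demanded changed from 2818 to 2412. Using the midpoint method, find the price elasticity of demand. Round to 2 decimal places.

-0.28

%Δq = (2412 − 2818)/[(2818 + 2412)/2] = -406/2615 ≈ -0.1553.
%ΔP = (17.7 − 10.04)/[(10.04 + 17.7)/2] = 7.66/13.87 ≈ 0.5523.
Arc elasticity E = %Δq/%ΔP ≈ -0.1553/0.5523 ≈ -0.28.
|E| < 1: demand is inelastic over this range.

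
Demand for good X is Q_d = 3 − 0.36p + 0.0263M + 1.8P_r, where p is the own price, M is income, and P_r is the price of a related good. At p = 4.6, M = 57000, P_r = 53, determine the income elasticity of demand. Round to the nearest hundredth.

First evaluate Q_d: 3 − 0.36(4.6) + 0.0263(57000) + 1.8(53) = 3 − 1.656 + 1499.1 + 95.4 = 1595.844.
∂Q_d/∂M = +0.0263, so E_I = 0.0263·(57000/1595.844) ≈ 0.94.
E_I ∈ (0,1): normal good (necessity).

0.94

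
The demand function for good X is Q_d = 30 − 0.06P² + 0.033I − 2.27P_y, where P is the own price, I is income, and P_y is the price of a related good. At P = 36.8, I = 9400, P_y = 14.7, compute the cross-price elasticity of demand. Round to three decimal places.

First evaluate Q_d: 30 − 0.06(36.8)² + 0.033(9400) − 2.27(14.7) = 30 − 81.2544 + 310.2 − 33.369 = 225.5766.
∂Q_d/∂P_y = −2.27, so E_xy = -2.27·(14.7/225.5766) ≈ -0.148.
E_xy < 0: the goods are complements.

-0.148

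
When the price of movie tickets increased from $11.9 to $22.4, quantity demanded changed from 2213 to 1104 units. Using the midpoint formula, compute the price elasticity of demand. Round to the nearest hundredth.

%ΔQ = (1104 − 2213)/[(2213 + 1104)/2] = -1109/1658.5 ≈ -0.6687.
%Δp = (22.4 − 11.9)/[(11.9 + 22.4)/2] = 10.5/17.15 ≈ 0.6122.
Arc elasticity E = %ΔQ/%Δp ≈ -0.6687/0.6122 ≈ -1.09.
|E| > 1: demand is elastic over this range.

-1.09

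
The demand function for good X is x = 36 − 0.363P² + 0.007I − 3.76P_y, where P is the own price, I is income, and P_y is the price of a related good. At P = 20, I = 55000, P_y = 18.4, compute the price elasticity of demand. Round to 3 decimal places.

-1.406

Substituting, x = 36 − 0.363(20)² + 0.007(55000) − 3.76(18.4) = 36 − 145.2 + 385 − 69.184 = 206.616.
∂x/∂P = −2·0.363·P = -14.52, so E_p = -14.52·(20/206.616) ≈ -1.406.
|E_p| > 1: demand is elastic.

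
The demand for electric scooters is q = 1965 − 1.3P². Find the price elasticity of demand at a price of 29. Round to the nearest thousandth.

At P = 29, q = 871.7.
dq/dP = −2·1.3·P = −75.4.
Point elasticity E = (dq/dP)·(P/q) = -75.4 × 29/871.7 ≈ -2.508.
|E| > 1, so demand is elastic at this price.

-2.508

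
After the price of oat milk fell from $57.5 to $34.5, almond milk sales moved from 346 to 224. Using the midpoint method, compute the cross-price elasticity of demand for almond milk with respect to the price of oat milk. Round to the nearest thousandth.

0.856

%ΔQ_x = (224 − 346)/[(346+224)/2] = -122/285 ≈ -0.4281.
%ΔP_y = (34.5 − 57.5)/[(57.5+34.5)/2] ≈ -0.5000.
E_xy = -0.4281/-0.5000 ≈ 0.856.
E_xy > 0, so almond milk and oat milk are substitutes.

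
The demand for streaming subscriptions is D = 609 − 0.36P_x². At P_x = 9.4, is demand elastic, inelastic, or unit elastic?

inelastic

At P_x = 9.4, D = 577.1904.
dD/dP_x = −2·0.36·P_x = −6.768.
Point elasticity E = (dD/dP_x)·(P_x/D) = -6.768 × 9.4/577.1904 ≈ -0.110.
|E| ≈ 0.110 < 1, so demand is inelastic.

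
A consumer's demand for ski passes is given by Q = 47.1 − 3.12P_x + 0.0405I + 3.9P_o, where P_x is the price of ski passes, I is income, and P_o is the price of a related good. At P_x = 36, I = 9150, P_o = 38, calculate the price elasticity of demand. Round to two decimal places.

First evaluate Q: 47.1 − 3.12(36) + 0.0405(9150) + 3.9(38) = 47.1 − 112.32 + 370.575 + 148.2 = 453.555.
∂Q/∂P_x = −3.12, so E_p = (−3.12)·(36/453.555) ≈ -0.25.
|E_p| < 1: demand is inelastic.

-0.25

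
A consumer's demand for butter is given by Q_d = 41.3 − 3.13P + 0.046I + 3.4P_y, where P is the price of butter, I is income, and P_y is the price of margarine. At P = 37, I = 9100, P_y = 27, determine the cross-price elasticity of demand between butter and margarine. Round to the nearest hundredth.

Evaluating quantity at (P, I, P_y) gives Q_d = 41.3 − 3.13(37) + 0.046(9100) + 3.4(27) = 41.3 − 115.81 + 418.6 + 91.8 = 435.89.
∂Q_d/∂P_y = +3.4, so E_xy = 3.4·(27/435.89) ≈ 0.21.
E_xy > 0: the goods are substitutes.

0.21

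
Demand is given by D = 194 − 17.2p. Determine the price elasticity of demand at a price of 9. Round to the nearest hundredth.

At p = 9, D = 39.2.
dD/dp = −17.2.
Point elasticity E = (dD/dp)·(p/D) = -17.2 × 9/39.2 ≈ -3.95.
|E| > 1, so demand is elastic at this price.

-3.95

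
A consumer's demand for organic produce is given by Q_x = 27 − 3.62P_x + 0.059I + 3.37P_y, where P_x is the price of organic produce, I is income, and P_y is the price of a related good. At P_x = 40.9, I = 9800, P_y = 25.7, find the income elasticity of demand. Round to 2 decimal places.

Substituting, Q_x = 27 − 3.62(40.9) + 0.059(9800) + 3.37(25.7) = 27 − 148.058 + 578.2 + 86.609 = 543.751.
∂Q_x/∂I = +0.059, so E_I = 0.059·(9800/543.751) ≈ 1.06.
E_I > 1: normal good (luxury).

1.06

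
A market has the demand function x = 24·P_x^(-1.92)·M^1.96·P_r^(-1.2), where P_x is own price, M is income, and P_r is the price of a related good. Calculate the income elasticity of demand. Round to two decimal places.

1.96

For a Cobb–Douglas (constant-elasticity) form x = A·M^α·…, the elasticity with respect to M equals the exponent α at every point.
Here the exponent on M is 1.96, so the income elasticity of demand is 1.96.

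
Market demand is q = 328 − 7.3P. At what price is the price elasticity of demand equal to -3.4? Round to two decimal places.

Set −bP/(a − bP) = −3.4 ⇒ bP = 3.4(a − bP) ⇒ bP(1+3.4) = 3.4·a.
P = 3.4·328/(7.3·4.4) ≈ 34.72.

34.72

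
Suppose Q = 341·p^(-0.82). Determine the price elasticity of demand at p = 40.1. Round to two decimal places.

-0.82

For a Cobb–Douglas (constant-elasticity) form Q = A·p^α·…, the elasticity with respect to p equals the exponent α at every point.
Here the exponent on p is -0.82, so the price elasticity of demand is -0.82.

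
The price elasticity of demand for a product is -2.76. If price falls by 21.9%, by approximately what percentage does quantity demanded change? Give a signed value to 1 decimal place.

60.4

%ΔQ ≈ E × %ΔP = (-2.76) × (-21.9%) ≈ 60.4%.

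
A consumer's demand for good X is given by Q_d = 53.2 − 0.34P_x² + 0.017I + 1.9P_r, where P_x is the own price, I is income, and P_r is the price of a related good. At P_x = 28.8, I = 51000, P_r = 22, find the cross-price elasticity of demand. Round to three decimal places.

0.061

Q_d = 53.2 − 0.34(28.8)² + 0.017(51000) + 1.9(22) = 53.2 − 282.0096 + 867 + 41.8 = 679.9904.
∂Q_d/∂P_r = +1.9, so E_xy = 1.9·(22/679.9904) ≈ 0.061.
E_xy > 0: the goods are substitutes.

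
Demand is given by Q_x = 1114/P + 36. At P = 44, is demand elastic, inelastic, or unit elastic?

inelastic

At P = 44, Q_x = 61.3182.
dQ_x/dP = −1114/P² = −0.5754.
Point elasticity E = (dQ_x/dP)·(P/Q_x) = -0.5754 × 44/61.3182 ≈ -0.413.
|E| ≈ 0.413 < 1, so demand is inelastic.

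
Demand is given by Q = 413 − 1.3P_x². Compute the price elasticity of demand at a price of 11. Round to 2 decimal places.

-1.23

At P_x = 11, Q = 255.7.
dQ/dP_x = −2·1.3·P_x = −28.6.
Point elasticity E = (dQ/dP_x)·(P_x/Q) = -28.6 × 11/255.7 ≈ -1.23.
|E| > 1, so demand is elastic at this price.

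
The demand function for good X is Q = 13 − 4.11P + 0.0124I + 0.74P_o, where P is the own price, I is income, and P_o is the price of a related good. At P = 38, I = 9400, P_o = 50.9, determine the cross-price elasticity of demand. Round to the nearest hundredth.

Q = 13 − 4.11(38) + 0.0124(9400) + 0.74(50.9) = 13 − 156.18 + 116.56 + 37.666 = 11.046.
∂Q/∂P_o = +0.74, so E_xy = 0.74·(50.9/11.046) ≈ 3.41.
E_xy > 0: the goods are substitutes.

3.41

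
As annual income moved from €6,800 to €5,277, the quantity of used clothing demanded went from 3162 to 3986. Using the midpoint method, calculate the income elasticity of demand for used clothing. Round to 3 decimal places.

%ΔQ = (3986 − 3162)/[(3162+3986)/2] = 824/3574 ≈ 0.2306.
%ΔI = (5,277 − 6,800)/[(6,800+5,277)/2] = -1523/6038.5 ≈ -0.2522.
E_I = %ΔQ/%ΔI ≈ -0.914.
E_I < 0: inferior good.

-0.914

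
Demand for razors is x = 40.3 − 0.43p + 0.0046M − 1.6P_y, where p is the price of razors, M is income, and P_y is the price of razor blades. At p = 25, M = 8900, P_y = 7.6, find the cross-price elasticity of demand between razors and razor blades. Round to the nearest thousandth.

-0.208

x = 40.3 − 0.43(25) + 0.0046(8900) − 1.6(7.6) = 40.3 − 10.75 + 40.94 − 12.16 = 58.33.
∂x/∂P_y = −1.6, so E_xy = -1.6·(7.6/58.33) ≈ -0.208.
E_xy < 0: the goods are complements.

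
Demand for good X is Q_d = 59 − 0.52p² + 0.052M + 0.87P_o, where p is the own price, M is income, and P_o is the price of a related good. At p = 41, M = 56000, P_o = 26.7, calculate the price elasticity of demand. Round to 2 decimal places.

-0.82

First evaluate Q_d: 59 − 0.52(41)² + 0.052(56000) + 0.87(26.7) = 59 − 874.12 + 2912 + 23.229 = 2120.109.
∂Q_d/∂p = −2·0.52·p = -42.64, so E_p = -42.64·(41/2120.109) ≈ -0.82.
|E_p| < 1: demand is inelastic.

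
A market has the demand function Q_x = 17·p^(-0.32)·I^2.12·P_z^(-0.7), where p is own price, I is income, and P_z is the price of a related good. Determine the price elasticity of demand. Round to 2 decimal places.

-0.32

For a Cobb–Douglas (constant-elasticity) form Q_x = A·p^α·…, the elasticity with respect to p equals the exponent α at every point.
Here the exponent on p is -0.32, so the price elasticity of demand is -0.32.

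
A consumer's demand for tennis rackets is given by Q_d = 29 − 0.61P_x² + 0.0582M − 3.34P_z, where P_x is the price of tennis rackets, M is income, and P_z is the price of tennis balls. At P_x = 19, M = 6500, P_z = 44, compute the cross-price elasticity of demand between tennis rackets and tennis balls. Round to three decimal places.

At the given point, Q_d = 29 − 0.61(19)² + 0.0582(6500) − 3.34(44) = 29 − 220.21 + 378.3 − 146.96 = 40.13.
∂Q_d/∂P_z = −3.34, so E_xy = -3.34·(44/40.13) ≈ -3.662.
E_xy < 0: the goods are complements.

-3.662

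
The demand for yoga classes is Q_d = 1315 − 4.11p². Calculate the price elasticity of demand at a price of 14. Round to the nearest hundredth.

At p = 14, Q_d = 509.44.
dQ_d/dp = −2·4.11·p = −115.08.
Point elasticity E = (dQ_d/dp)·(p/Q_d) = -115.08 × 14/509.44 ≈ -3.16.
|E| > 1, so demand is elastic at this price.

-3.16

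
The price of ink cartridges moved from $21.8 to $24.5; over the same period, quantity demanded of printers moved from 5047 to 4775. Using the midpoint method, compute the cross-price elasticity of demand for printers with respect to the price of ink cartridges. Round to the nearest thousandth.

%ΔQ_x = (4775 − 5047)/[(5047+4775)/2] = -272/4911 ≈ -0.0554.
%ΔP_y = (24.5 − 21.8)/[(21.8+24.5)/2] ≈ 0.1166.
E_xy = -0.0554/0.1166 ≈ -0.475.
E_xy < 0, so printers and ink cartridges are complements.

-0.475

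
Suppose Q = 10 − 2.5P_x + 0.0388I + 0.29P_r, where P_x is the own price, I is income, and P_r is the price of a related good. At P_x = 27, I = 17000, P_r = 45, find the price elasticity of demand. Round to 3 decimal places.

-0.110

Evaluating quantity at (P_x, I, P_r) gives Q = 10 − 2.5(27) + 0.0388(17000) + 0.29(45) = 10 − 67.5 + 659.6 + 13.05 = 615.15.
∂Q/∂P_x = −2.5, so E_p = (−2.5)·(27/615.15) ≈ -0.110.
|E_p| < 1: demand is inelastic.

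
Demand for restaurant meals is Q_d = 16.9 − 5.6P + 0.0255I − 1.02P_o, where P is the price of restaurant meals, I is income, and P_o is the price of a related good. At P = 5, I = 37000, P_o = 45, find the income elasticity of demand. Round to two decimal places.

1.06

Evaluating quantity at (P, I, P_o) gives Q_d = 16.9 − 5.6(5) + 0.0255(37000) − 1.02(45) = 16.9 − 28 + 943.5 − 45.9 = 886.5.
∂Q_d/∂I = +0.0255, so E_I = 0.0255·(37000/886.5) ≈ 1.06.
E_I > 1: normal good (luxury).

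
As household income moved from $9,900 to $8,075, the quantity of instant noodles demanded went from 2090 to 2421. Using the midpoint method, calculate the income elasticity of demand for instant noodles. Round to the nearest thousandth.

%ΔQ = (2421 − 2090)/[(2090+2421)/2] = 331/2255.5 ≈ 0.1468.
%ΔI = (8,075 − 9,900)/[(9,900+8,075)/2] = -1825/8987.5 ≈ -0.2031.
E_I = %ΔQ/%ΔI ≈ -0.723.
E_I < 0: inferior good.

-0.723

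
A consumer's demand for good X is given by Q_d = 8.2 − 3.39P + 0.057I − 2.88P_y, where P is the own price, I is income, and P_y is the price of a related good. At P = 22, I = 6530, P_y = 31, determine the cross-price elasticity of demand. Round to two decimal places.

First evaluate Q_d: 8.2 − 3.39(22) + 0.057(6530) − 2.88(31) = 8.2 − 74.58 + 372.21 − 89.28 = 216.55.
∂Q_d/∂P_y = −2.88, so E_xy = -2.88·(31/216.55) ≈ -0.41.
E_xy < 0: the goods are complements.

-0.41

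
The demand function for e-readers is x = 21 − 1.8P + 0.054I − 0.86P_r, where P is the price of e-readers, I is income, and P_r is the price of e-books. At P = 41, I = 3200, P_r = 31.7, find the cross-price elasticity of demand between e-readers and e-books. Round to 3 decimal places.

-0.294

Substituting, x = 21 − 1.8(41) + 0.054(3200) − 0.86(31.7) = 21 − 73.8 + 172.8 − 27.262 = 92.738.
∂x/∂P_r = −0.86, so E_xy = -0.86·(31.7/92.738) ≈ -0.294.
E_xy < 0: the goods are complements.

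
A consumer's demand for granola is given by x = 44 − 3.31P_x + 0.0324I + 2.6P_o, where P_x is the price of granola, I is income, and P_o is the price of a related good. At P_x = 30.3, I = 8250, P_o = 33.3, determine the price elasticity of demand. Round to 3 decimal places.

Substituting, x = 44 − 3.31(30.3) + 0.0324(8250) + 2.6(33.3) = 44 − 100.293 + 267.3 + 86.58 = 297.587.
∂x/∂P_x = −3.31, so E_p = (−3.31)·(30.3/297.587) ≈ -0.337.
|E_p| < 1: demand is inelastic.

-0.337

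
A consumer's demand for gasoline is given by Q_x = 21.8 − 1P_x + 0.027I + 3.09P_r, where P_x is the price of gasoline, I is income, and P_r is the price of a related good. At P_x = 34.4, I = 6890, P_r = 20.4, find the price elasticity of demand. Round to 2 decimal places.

-0.15

Evaluating quantity at (P_x, I, P_r) gives Q_x = 21.8 − 1(34.4) + 0.027(6890) + 3.09(20.4) = 21.8 − 34.4 + 186.03 + 63.036 = 236.466.
∂Q_x/∂P_x = −1, so E_p = (−1)·(34.4/236.466) ≈ -0.15.
|E_p| < 1: demand is inelastic.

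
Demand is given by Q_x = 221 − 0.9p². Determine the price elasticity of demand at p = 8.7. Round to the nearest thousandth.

-0.891

At p = 8.7, Q_x = 152.879.
dQ_x/dp = −2·0.9·p = −15.66.
Point elasticity E = (dQ_x/dp)·(p/Q_x) = -15.66 × 8.7/152.879 ≈ -0.891.
|E| < 1, so demand is inelastic at this price.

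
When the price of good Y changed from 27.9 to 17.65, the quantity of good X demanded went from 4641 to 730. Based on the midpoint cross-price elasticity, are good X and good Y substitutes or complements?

%ΔQ_x = (730 − 4641)/[(4641+730)/2] = -3911/2685.5 ≈ -1.4563.
%ΔP_y = (17.65 − 27.9)/[(27.9+17.65)/2] ≈ -0.4501.
E_xy = -1.4563/-0.4501 ≈ 3.236.
E_xy > 0, so the goods are substitutes.

substitutes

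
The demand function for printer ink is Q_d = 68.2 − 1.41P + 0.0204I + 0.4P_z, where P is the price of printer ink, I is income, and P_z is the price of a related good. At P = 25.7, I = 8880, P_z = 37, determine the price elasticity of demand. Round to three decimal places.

Substituting, Q_d = 68.2 − 1.41(25.7) + 0.0204(8880) + 0.4(37) = 68.2 − 36.237 + 181.152 + 14.8 = 227.915.
∂Q_d/∂P = −1.41, so E_p = (−1.41)·(25.7/227.915) ≈ -0.159.
|E_p| < 1: demand is inelastic.

-0.159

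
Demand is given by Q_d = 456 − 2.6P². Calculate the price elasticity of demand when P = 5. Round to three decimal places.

-0.332

At P = 5, Q_d = 391.
dQ_d/dP = −2·2.6·P = −26.
Point elasticity E = (dQ_d/dP)·(P/Q_d) = -26 × 5/391 ≈ -0.332.
|E| < 1, so demand is inelastic at this price.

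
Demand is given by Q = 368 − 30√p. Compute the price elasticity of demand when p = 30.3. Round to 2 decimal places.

At p = 30.3, Q = 202.8637.
dQ/dp = −30/(2√p) = −30/(2·5.5045).
Point elasticity E = (dQ/dp)·(p/Q) = -2.725 × 30.3/202.8637 ≈ -0.41.
|E| < 1, so demand is inelastic at this price.

-0.41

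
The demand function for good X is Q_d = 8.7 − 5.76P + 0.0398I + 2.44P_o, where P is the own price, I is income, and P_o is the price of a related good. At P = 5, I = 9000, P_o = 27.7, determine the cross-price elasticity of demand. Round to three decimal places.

0.167

Q_d = 8.7 − 5.76(5) + 0.0398(9000) + 2.44(27.7) = 8.7 − 28.8 + 358.2 + 67.588 = 405.688.
∂Q_d/∂P_o = +2.44, so E_xy = 2.44·(27.7/405.688) ≈ 0.167.
E_xy > 0: the goods are substitutes.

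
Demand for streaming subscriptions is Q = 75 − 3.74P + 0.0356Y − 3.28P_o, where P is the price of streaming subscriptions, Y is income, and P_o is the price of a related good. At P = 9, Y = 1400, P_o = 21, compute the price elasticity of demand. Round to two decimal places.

-1.51

Q = 75 − 3.74(9) + 0.0356(1400) − 3.28(21) = 75 − 33.66 + 49.84 − 68.88 = 22.3.
∂Q/∂P = −3.74, so E_p = (−3.74)·(9/22.3) ≈ -1.51.
|E_p| > 1: demand is elastic.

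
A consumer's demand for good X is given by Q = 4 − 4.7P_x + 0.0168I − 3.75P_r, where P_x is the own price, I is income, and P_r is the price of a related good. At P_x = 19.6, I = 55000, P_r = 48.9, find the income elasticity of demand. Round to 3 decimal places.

At the given point, Q = 4 − 4.7(19.6) + 0.0168(55000) − 3.75(48.9) = 4 − 92.12 + 924 − 183.375 = 652.505.
∂Q/∂I = +0.0168, so E_I = 0.0168·(55000/652.505) ≈ 1.416.
E_I > 1: normal good (luxury).

1.416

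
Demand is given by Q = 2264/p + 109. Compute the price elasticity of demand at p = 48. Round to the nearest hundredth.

At p = 48, Q = 156.1667.
dQ/dp = −2264/p² = −0.9826.
Point elasticity E = (dQ/dp)·(p/Q) = -0.9826 × 48/156.1667 ≈ -0.30.
|E| < 1, so demand is inelastic at this price.

-0.30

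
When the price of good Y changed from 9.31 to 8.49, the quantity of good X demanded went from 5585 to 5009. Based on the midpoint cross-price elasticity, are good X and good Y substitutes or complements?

%ΔQ_x = (5009 − 5585)/[(5585+5009)/2] = -576/5297 ≈ -0.1087.
%ΔP_y = (8.49 − 9.31)/[(9.31+8.49)/2] ≈ -0.0921.
E_xy = -0.1087/-0.0921 ≈ 1.180.
E_xy > 0, so the goods are substitutes.

substitutes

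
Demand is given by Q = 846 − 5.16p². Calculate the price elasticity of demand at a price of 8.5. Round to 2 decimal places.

-1.58

At p = 8.5, Q = 473.19.
dQ/dp = −2·5.16·p = −87.72.
Point elasticity E = (dQ/dp)·(p/Q) = -87.72 × 8.5/473.19 ≈ -1.58.
|E| > 1, so demand is elastic at this price.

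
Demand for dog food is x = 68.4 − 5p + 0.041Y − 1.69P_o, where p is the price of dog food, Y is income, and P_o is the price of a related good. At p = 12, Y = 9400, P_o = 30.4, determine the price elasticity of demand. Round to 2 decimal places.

-0.18

Substituting, x = 68.4 − 5(12) + 0.041(9400) − 1.69(30.4) = 68.4 − 60 + 385.4 − 51.376 = 342.424.
∂x/∂p = −5, so E_p = (−5)·(12/342.424) ≈ -0.18.
|E_p| < 1: demand is inelastic.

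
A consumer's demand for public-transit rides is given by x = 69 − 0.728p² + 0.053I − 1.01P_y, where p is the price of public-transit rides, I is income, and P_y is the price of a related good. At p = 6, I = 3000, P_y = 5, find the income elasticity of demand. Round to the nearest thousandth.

x = 69 − 0.728(6)² + 0.053(3000) − 1.01(5) = 69 − 26.208 + 159 − 5.05 = 196.742.
∂x/∂I = +0.053, so E_I = 0.053·(3000/196.742) ≈ 0.808.
E_I ∈ (0,1): normal good (necessity).

0.808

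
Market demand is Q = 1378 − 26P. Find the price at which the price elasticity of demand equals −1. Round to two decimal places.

26.50

For linear demand Q = a − bP, E = −bP/(a − bP). |E| = 1 ⇒ bP = a − bP ⇒ P = a/(2b).
P = 1378/(2·26) = 26.50.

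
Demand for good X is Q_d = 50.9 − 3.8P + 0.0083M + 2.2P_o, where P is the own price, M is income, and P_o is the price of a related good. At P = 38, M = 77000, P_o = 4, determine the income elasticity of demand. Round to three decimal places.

At the given point, Q_d = 50.9 − 3.8(38) + 0.0083(77000) + 2.2(4) = 50.9 − 144.4 + 639.1 + 8.8 = 554.4.
∂Q_d/∂M = +0.0083, so E_I = 0.0083·(77000/554.4) ≈ 1.153.
E_I > 1: normal good (luxury).

1.153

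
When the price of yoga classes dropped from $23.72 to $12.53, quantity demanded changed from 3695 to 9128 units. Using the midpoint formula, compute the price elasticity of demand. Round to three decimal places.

-1.373

%Δq = (9128 − 3695)/[(3695 + 9128)/2] = 5433/6411.5 ≈ 0.8474.
%ΔP = (12.53 − 23.72)/[(23.72 + 12.53)/2] = -11.19/18.125 ≈ -0.6174.
Arc elasticity E = %Δq/%ΔP ≈ 0.8474/-0.6174 ≈ -1.373.
|E| > 1: demand is elastic over this range.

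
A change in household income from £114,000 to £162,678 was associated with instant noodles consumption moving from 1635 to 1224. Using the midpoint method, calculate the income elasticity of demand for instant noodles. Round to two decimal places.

-0.82

%ΔQ = (1224 − 1635)/[(1635+1224)/2] = -411/1429.5 ≈ -0.2875.
%ΔM = (162,678 − 114,000)/[(114,000+162,678)/2] = 48678/138339 ≈ 0.3519.
E_I = %ΔQ/%ΔM ≈ -0.82.
E_I < 0: inferior good.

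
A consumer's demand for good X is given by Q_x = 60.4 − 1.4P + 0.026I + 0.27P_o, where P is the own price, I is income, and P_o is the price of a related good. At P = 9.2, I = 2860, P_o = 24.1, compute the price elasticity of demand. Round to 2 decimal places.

-0.10

Substituting, Q_x = 60.4 − 1.4(9.2) + 0.026(2860) + 0.27(24.1) = 60.4 − 12.88 + 74.36 + 6.507 = 128.387.
∂Q_x/∂P = −1.4, so E_p = (−1.4)·(9.2/128.387) ≈ -0.10.
|E_p| < 1: demand is inelastic.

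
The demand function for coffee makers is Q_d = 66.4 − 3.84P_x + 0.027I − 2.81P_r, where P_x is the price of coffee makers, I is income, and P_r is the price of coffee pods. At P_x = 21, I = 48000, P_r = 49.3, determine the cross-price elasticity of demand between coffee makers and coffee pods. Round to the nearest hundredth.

Substituting, Q_d = 66.4 − 3.84(21) + 0.027(48000) − 2.81(49.3) = 66.4 − 80.64 + 1296 − 138.533 = 1143.227.
∂Q_d/∂P_r = −2.81, so E_xy = -2.81·(49.3/1143.227) ≈ -0.12.
E_xy < 0: the goods are complements.

-0.12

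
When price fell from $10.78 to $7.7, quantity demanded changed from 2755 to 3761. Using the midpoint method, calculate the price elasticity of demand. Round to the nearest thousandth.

-0.926

%Δq = (3761 − 2755)/[(2755 + 3761)/2] = 1006/3258 ≈ 0.3088.
%ΔP = (7.7 − 10.78)/[(10.78 + 7.7)/2] = -3.08/9.24 ≈ -0.3333.
Arc elasticity E = %Δq/%ΔP ≈ 0.3088/-0.3333 ≈ -0.926.
|E| < 1: demand is inelastic over this range.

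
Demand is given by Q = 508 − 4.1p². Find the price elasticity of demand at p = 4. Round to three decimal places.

-0.297

At p = 4, Q = 442.4.
dQ/dp = −2·4.1·p = −32.8.
Point elasticity E = (dQ/dp)·(p/Q) = -32.8 × 4/442.4 ≈ -0.297.
|E| < 1, so demand is inelastic at this price.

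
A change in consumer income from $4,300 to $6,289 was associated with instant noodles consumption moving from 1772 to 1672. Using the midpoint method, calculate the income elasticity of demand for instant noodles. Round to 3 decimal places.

%ΔQ = (1672 − 1772)/[(1772+1672)/2] = -100/1722 ≈ -0.0581.
%ΔM = (6,289 − 4,300)/[(4,300+6,289)/2] = 1989/5294.5 ≈ 0.3757.
E_I = %ΔQ/%ΔM ≈ -0.155.
E_I < 0: inferior good.

-0.155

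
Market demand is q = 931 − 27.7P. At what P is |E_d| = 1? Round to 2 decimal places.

For linear demand q = a − bP, E = −bP/(a − bP). |E| = 1 ⇒ bP = a − bP ⇒ P = a/(2b).
P = 931/(2·27.7) ≈ 16.81.

16.81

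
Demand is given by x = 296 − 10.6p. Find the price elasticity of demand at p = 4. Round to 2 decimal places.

-0.17

At p = 4, x = 253.6.
dx/dp = −10.6.
Point elasticity E = (dx/dp)·(p/x) = -10.6 × 4/253.6 ≈ -0.17.
|E| < 1, so demand is inelastic at this price.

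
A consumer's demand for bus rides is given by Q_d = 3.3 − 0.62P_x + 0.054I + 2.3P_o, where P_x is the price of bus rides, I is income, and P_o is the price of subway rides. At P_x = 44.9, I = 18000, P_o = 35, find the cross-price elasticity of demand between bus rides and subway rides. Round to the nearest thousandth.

At the given point, Q_d = 3.3 − 0.62(44.9) + 0.054(18000) + 2.3(35) = 3.3 − 27.838 + 972 + 80.5 = 1027.962.
∂Q_d/∂P_o = +2.3, so E_xy = 2.3·(35/1027.962) ≈ 0.078.
E_xy > 0: the goods are substitutes.

0.078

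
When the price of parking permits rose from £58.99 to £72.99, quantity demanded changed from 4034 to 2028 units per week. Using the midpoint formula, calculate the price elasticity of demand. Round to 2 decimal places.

-3.12

%Δq = (2028 − 4034)/[(4034 + 2028)/2] = -2006/3031 ≈ -0.6618.
%ΔP = (72.99 − 58.99)/[(58.99 + 72.99)/2] = 14/65.99 ≈ 0.2122.
Arc elasticity E = %Δq/%ΔP ≈ -0.6618/0.2122 ≈ -3.12.
|E| > 1: demand is elastic over this range.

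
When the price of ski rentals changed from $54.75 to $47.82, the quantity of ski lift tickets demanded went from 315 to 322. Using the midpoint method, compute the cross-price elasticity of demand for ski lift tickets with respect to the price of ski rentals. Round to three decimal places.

%ΔQ_x = (322 − 315)/[(315+322)/2] = 7/318.5 ≈ 0.0220.
%ΔP_y = (47.82 − 54.75)/[(54.75+47.82)/2] ≈ -0.1351.
E_xy = 0.0220/-0.1351 ≈ -0.163.
E_xy < 0, so ski lift tickets and ski rentals are complements.

-0.163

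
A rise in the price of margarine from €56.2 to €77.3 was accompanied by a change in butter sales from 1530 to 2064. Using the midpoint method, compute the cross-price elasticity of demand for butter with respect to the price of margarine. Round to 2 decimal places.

%ΔQ_x = (2064 − 1530)/[(1530+2064)/2] = 534/1797 ≈ 0.2972.
%ΔP_y = (77.3 − 56.2)/[(56.2+77.3)/2] ≈ 0.3161.
E_xy = 0.2972/0.3161 ≈ 0.94.
E_xy > 0, so butter and margarine are substitutes.

0.94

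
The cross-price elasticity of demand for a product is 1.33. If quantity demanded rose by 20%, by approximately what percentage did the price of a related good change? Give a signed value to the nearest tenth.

%ΔQ ≈ E × %ΔP_y ⇒ %ΔP_y = %ΔQ / E = (20%)/(1.33) ≈ 15.0%.

15.0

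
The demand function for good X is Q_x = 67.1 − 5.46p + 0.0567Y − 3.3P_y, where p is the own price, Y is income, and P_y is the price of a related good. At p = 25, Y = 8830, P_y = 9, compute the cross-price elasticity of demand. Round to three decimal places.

First evaluate Q_x: 67.1 − 5.46(25) + 0.0567(8830) − 3.3(9) = 67.1 − 136.5 + 500.661 − 29.7 = 401.561.
∂Q_x/∂P_y = −3.3, so E_xy = -3.3·(9/401.561) ≈ -0.074.
E_xy < 0: the goods are complements.

-0.074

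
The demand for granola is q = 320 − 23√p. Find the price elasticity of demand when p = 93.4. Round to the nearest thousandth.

-1.137

At p = 93.4, q = 97.7195.
dq/dp = −23/(2√p) = −23/(2·9.6644).
Point elasticity E = (dq/dp)·(p/q) = -1.1899 × 93.4/97.7195 ≈ -1.137.
|E| > 1, so demand is elastic at this price.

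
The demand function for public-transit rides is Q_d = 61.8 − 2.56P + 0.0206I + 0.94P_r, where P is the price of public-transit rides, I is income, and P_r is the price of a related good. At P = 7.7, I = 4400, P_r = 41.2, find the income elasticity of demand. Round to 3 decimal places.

At the given point, Q_d = 61.8 − 2.56(7.7) + 0.0206(4400) + 0.94(41.2) = 61.8 − 19.712 + 90.64 + 38.728 = 171.456.
∂Q_d/∂I = +0.0206, so E_I = 0.0206·(4400/171.456) ≈ 0.529.
E_I ∈ (0,1): normal good (necessity).

0.529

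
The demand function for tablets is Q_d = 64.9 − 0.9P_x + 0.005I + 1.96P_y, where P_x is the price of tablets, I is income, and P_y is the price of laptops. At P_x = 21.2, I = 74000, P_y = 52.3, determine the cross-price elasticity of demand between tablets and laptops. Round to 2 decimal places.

At the given point, Q_d = 64.9 − 0.9(21.2) + 0.005(74000) + 1.96(52.3) = 64.9 − 19.08 + 370 + 102.508 = 518.328.
∂Q_d/∂P_y = +1.96, so E_xy = 1.96·(52.3/518.328) ≈ 0.20.
E_xy > 0: the goods are substitutes.

0.20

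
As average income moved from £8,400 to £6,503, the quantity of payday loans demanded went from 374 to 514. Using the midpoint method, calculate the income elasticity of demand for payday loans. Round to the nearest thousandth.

-1.239

%ΔQ = (514 − 374)/[(374+514)/2] = 140/444 ≈ 0.3153.
%ΔY = (6,503 − 8,400)/[(8,400+6,503)/2] = -1897/7451.5 ≈ -0.2546.
E_I = %ΔQ/%ΔY ≈ -1.239.
E_I < 0: inferior good.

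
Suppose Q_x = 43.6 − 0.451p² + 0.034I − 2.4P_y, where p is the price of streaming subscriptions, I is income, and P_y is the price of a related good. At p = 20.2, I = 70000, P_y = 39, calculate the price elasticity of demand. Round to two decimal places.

First evaluate Q_x: 43.6 − 0.451(20.2)² + 0.034(70000) − 2.4(39) = 43.6 − 184.026 + 2380 − 93.6 = 2145.974.
∂Q_x/∂p = −2·0.451·p = -18.2204, so E_p = -18.2204·(20.2/2145.974) ≈ -0.17.
|E_p| < 1: demand is inelastic.

-0.17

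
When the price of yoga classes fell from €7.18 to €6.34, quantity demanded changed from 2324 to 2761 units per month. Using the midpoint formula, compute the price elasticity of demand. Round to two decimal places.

-1.38

%Δq = (2761 − 2324)/[(2324 + 2761)/2] = 437/2542.5 ≈ 0.1719.
%ΔP = (6.34 − 7.18)/[(7.18 + 6.34)/2] = -0.84/6.76 ≈ -0.1243.
Arc elasticity E = %Δq/%ΔP ≈ 0.1719/-0.1243 ≈ -1.38.
|E| > 1: demand is elastic over this range.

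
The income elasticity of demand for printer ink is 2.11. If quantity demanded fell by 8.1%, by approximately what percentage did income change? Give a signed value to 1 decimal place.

-3.8

%ΔQ ≈ E × %ΔI ⇒ %ΔI = %ΔQ / E = (-8.1%)/(2.11) ≈ -3.8%.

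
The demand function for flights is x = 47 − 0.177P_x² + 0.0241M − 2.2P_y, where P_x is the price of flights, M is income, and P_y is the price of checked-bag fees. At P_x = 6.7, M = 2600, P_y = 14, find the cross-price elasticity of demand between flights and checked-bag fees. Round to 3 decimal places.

x = 47 − 0.177(6.7)² + 0.0241(2600) − 2.2(14) = 47 − 7.9455 + 62.66 − 30.8 = 70.9145.
∂x/∂P_y = −2.2, so E_xy = -2.2·(14/70.9145) ≈ -0.434.
E_xy < 0: the goods are complements.

-0.434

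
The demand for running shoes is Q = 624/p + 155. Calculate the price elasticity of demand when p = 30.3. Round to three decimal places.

-0.117

At p = 30.3, Q = 175.5941.
dQ/dp = −624/p² = −0.6797.
Point elasticity E = (dQ/dp)·(p/Q) = -0.6797 × 30.3/175.5941 ≈ -0.117.
|E| < 1, so demand is inelastic at this price.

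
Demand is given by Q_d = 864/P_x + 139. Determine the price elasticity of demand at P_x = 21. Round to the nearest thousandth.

At P_x = 21, Q_d = 180.1429.
dQ_d/dP_x = −864/P_x² = −1.9592.
Point elasticity E = (dQ_d/dP_x)·(P_x/Q_d) = -1.9592 × 21/180.1429 ≈ -0.228.
|E| < 1, so demand is inelastic at this price.

-0.228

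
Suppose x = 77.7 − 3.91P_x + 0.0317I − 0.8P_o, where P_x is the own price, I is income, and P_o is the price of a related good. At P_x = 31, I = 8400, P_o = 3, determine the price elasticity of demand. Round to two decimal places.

-0.55

Substituting, x = 77.7 − 3.91(31) + 0.0317(8400) − 0.8(3) = 77.7 − 121.21 + 266.28 − 2.4 = 220.37.
∂x/∂P_x = −3.91, so E_p = (−3.91)·(31/220.37) ≈ -0.55.
|E_p| < 1: demand is inelastic.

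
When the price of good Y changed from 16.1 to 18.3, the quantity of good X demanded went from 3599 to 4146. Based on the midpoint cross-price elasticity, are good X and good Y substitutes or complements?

substitutes

%ΔQ_x = (4146 − 3599)/[(3599+4146)/2] = 547/3872.5 ≈ 0.1413.
%ΔP_y = (18.3 − 16.1)/[(16.1+18.3)/2] ≈ 0.1279.
E_xy = 0.1413/0.1279 ≈ 1.104.
E_xy > 0, so the goods are substitutes.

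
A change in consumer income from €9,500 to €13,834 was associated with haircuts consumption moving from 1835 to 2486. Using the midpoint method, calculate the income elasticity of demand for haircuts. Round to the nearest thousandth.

%ΔQ = (2486 − 1835)/[(1835+2486)/2] = 651/2160.5 ≈ 0.3013.
%ΔI = (13,834 − 9,500)/[(9,500+13,834)/2] = 4334/11667 ≈ 0.3715.
E_I = %ΔQ/%ΔI ≈ 0.811.
E_I ∈ (0,1): normal good (necessity).

0.811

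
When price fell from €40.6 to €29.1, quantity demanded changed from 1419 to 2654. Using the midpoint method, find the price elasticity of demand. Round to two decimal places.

-1.84

%Δq = (2654 − 1419)/[(1419 + 2654)/2] = 1235/2036.5 ≈ 0.6064.
%ΔP = (29.1 − 40.6)/[(40.6 + 29.1)/2] = -11.5/34.85 ≈ -0.3300.
Arc elasticity E = %Δq/%ΔP ≈ 0.6064/-0.3300 ≈ -1.84.
|E| > 1: demand is elastic over this range.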